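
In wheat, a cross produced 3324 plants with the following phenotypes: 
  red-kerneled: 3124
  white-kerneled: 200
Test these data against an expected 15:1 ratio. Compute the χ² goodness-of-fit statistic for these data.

Total ratio parts = 16. Expected numbers out of 3324:
  red-kerneled: 3324 × 15/16 = 3116.25
  white-kerneled: 3324 × 1/16 = 207.75
χ² = Σ (O − E)² / E
  red-kerneled: (3124 − 3116.25)² / 3116.25 = 0.0193
  white-kerneled: (200 − 207.75)² / 207.75 = 0.2891
χ² = 0.0193 + 0.2891 = 0.3084 ≈ 0.308

0.308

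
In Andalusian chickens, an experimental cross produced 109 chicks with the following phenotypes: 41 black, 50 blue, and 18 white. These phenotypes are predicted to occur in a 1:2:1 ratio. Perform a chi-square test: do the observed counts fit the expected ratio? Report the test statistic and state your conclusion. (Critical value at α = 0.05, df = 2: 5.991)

Total ratio parts = 4. Expected numbers out of 109:
  black: 109 × 1/4 = 27.25
  blue: 109 × 2/4 = 54.5
  white: 109 × 1/4 = 27.25
χ² = Σ (O − E)² / E
  black: (41 − 27.25)² / 27.25 = 6.9381
  blue: (50 − 54.5)² / 54.5 = 0.3716
  white: (18 − 27.25)² / 27.25 = 3.1399
χ² = 6.9381 + 0.3716 + 3.1399 = 10.4496 ≈ 10.450
Degrees of freedom = 3 − 1 = 2; critical value at α = 0.05 is 5.991.
Since 10.450 > 5.991, we reject the null hypothesis — the data do not fit the 1:2:1 ratio.

10.450; not consistent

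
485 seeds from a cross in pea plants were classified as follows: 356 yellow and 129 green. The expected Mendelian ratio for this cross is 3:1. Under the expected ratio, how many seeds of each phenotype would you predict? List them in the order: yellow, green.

363.75, 121.25

Expected counts for N = 485 under a 3:1 ratio (total parts = 4):
  yellow: 485 × 3/4 = 363.75
  green: 485 × 1/4 = 121.25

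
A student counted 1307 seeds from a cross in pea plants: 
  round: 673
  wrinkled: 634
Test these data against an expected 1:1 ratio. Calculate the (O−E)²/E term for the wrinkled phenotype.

0.582

Total ratio parts = 2. Expected numbers out of 1307:
  round: 1307 × 1/2 = 653.5
  wrinkled: 1307 × 1/2 = 653.5
Contribution of wrinkled: (634 − 653.5)² / 653.5 = 0.5819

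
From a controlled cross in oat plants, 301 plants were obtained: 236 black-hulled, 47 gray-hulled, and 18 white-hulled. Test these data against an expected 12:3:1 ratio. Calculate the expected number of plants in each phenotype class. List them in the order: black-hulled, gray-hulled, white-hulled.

The 12:3:1 ratio has 16 parts, so with N = 301 the expected counts are:
  black-hulled: 301 × 12/16 = 225.75
  gray-hulled: 301 × 3/16 = 56.4375
  white-hulled: 301 × 1/16 = 18.8125

225.75, 56.4375, 18.8125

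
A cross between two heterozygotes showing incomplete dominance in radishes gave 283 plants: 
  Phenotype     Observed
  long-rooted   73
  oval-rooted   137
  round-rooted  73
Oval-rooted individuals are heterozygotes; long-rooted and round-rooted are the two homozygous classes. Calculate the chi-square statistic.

0.286

With incomplete dominance, a heterozygote × heterozygote cross gives a 1:2:1 phenotypic ratio.
Expected counts for N = 283 under a 1:2:1 ratio (total parts = 4):
  long-rooted: 283 × 1/4 = 70.75
  oval-rooted: 283 × 2/4 = 141.5
  round-rooted: 283 × 1/4 = 70.75
χ² = Σ (O − E)² / E
  long-rooted: (73 − 70.75)² / 70.75 = 0.0716
  oval-rooted: (137 − 141.5)² / 141.5 = 0.1431
  round-rooted: (73 − 70.75)² / 70.75 = 0.0716
χ² = 0.0716 + 0.1431 + 0.0716 = 0.2863 ≈ 0.286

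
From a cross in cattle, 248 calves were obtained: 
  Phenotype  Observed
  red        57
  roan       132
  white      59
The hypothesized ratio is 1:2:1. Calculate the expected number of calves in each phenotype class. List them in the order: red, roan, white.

The 1:2:1 ratio has 4 parts, so with N = 248 the expected counts are:
  red: 248 × 1/4 = 62
  roan: 248 × 2/4 = 124
  white: 248 × 1/4 = 62

62, 124, 62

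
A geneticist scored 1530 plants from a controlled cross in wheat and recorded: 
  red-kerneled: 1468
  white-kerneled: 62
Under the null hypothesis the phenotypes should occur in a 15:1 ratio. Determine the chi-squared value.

The 15:1 ratio has 16 parts, so with N = 1530 the expected counts are:
  red-kerneled: 1530 × 15/16 = 1434.375
  white-kerneled: 1530 × 1/16 = 95.625
χ² = Σ (O − E)² / E
  red-kerneled: (1468 − 1434.375)² / 1434.375 = 0.7882
  white-kerneled: (62 − 95.625)² / 95.625 = 11.8237
χ² = 0.7882 + 11.8237 = 12.6119 ≈ 12.612

12.612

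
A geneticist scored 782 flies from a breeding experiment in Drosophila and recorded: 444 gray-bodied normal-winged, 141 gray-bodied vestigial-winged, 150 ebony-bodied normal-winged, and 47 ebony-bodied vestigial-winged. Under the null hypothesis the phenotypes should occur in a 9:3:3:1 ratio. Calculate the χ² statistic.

Expected counts for N = 782 under a 9:3:3:1 ratio (total parts = 16):
  gray-bodied normal-winged: 782 × 9/16 = 439.875
  gray-bodied vestigial-winged: 782 × 3/16 = 146.625
  ebony-bodied normal-winged: 782 × 3/16 = 146.625
  ebony-bodied vestigial-winged: 782 × 1/16 = 48.875
χ² = Σ (O − E)² / E
  gray-bodied normal-winged: (444 − 439.875)² / 439.875 = 0.0387
  gray-bodied vestigial-winged: (141 − 146.625)² / 146.625 = 0.2158
  ebony-bodied normal-winged: (150 − 146.625)² / 146.625 = 0.0777
  ebony-bodied vestigial-winged: (47 − 48.875)² / 48.875 = 0.0719
χ² = 0.0387 + 0.2158 + 0.0777 + 0.0719 = 0.4041 ≈ 0.404

0.404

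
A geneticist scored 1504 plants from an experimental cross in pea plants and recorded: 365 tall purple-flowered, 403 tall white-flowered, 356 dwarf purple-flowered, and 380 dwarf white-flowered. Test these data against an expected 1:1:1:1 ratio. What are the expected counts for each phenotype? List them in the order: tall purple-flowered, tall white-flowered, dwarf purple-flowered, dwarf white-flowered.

Expected counts for N = 1504 under a 1:1:1:1 ratio (total parts = 4):
  tall purple-flowered: 1504 × 1/4 = 376
  tall white-flowered: 1504 × 1/4 = 376
  dwarf purple-flowered: 1504 × 1/4 = 376
  dwarf white-flowered: 1504 × 1/4 = 376

376, 376, 376, 376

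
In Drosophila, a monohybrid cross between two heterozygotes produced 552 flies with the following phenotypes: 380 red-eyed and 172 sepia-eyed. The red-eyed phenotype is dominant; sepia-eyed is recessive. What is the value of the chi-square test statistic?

For a monohybrid cross between heterozygotes with complete dominance, the expected phenotypic ratio is 3:1.
Expected counts for N = 552 under a 3:1 ratio (total parts = 4):
  red-eyed: 552 × 3/4 = 414
  sepia-eyed: 552 × 1/4 = 138
χ² = Σ (O − E)² / E
  red-eyed: (380 − 414)² / 414 = 2.7923
  sepia-eyed: (172 − 138)² / 138 = 8.3768
χ² = 2.7923 + 8.3768 = 11.1691 ≈ 11.169

11.169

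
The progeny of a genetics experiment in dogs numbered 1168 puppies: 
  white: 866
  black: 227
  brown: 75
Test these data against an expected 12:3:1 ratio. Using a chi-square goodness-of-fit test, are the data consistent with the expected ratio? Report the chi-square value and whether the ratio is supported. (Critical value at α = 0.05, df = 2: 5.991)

Under the 12:3:1 hypothesis (Σ ratio = 16, N = 1168):
  white: 1168 × 12/16 = 876
  black: 1168 × 3/16 = 219
  brown: 1168 × 1/16 = 73
χ² = Σ (O − E)² / E
  white: (866 − 876)² / 876 = 0.1142
  black: (227 − 219)² / 219 = 0.2922
  brown: (75 − 73)² / 73 = 0.0548
χ² = 0.1142 + 0.2922 + 0.0548 = 0.4612 ≈ 0.461
Degrees of freedom = 3 − 1 = 2; critical value at α = 0.05 is 5.991.
Since 0.461 < 5.991, we fail to reject the null hypothesis — the data are consistent with the 12:3:1 ratio.

0.461; consistent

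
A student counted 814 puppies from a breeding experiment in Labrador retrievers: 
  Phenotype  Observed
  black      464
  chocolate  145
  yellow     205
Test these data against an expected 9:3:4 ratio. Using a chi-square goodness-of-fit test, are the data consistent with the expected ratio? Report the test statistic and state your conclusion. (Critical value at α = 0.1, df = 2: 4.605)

0.474; consistent

Under the 9:3:4 hypothesis (Σ ratio = 16, N = 814):
  black: 814 × 9/16 = 457.875
  chocolate: 814 × 3/16 = 152.625
  yellow: 814 × 4/16 = 203.5
χ² = Σ (O − E)² / E
  black: (464 − 457.875)² / 457.875 = 0.0819
  chocolate: (145 − 152.625)² / 152.625 = 0.3809
  yellow: (205 − 203.5)² / 203.5 = 0.0111
χ² = 0.0819 + 0.3809 + 0.0111 = 0.4739 ≈ 0.474
Degrees of freedom = 3 − 1 = 2; critical value at α = 0.1 is 4.605.
Since 0.474 < 4.605, we fail to reject the null hypothesis — the data are consistent with the 9:3:4 ratio.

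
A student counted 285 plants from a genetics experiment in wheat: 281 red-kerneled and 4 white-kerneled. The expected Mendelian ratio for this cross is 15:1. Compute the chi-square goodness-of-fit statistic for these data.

11.425

Total ratio parts = 16. Expected numbers out of 285:
  red-kerneled: 285 × 15/16 = 267.1875
  white-kerneled: 285 × 1/16 = 17.8125
χ² = Σ (O − E)² / E
  red-kerneled: (281 − 267.1875)² / 267.1875 = 0.7140
  white-kerneled: (4 − 17.8125)² / 17.8125 = 10.7107
χ² = 0.7140 + 10.7107 = 11.4247 ≈ 11.425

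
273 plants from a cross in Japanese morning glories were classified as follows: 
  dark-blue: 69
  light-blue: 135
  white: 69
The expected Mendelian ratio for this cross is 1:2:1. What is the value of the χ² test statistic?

Expected counts for N = 273 under a 1:2:1 ratio (total parts = 4):
  dark-blue: 273 × 1/4 = 68.25
  light-blue: 273 × 2/4 = 136.5
  white: 273 × 1/4 = 68.25
χ² = Σ (O − E)² / E
  dark-blue: (69 − 68.25)² / 68.25 = 0.0082
  light-blue: (135 − 136.5)² / 136.5 = 0.0165
  white: (69 − 68.25)² / 68.25 = 0.0082
χ² = 0.0082 + 0.0165 + 0.0082 = 0.0329 ≈ 0.033

0.033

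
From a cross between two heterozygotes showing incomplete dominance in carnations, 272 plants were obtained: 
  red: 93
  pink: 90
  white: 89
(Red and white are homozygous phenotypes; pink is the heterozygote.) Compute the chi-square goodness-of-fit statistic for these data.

With incomplete dominance, a heterozygote × heterozygote cross gives a 1:2:1 phenotypic ratio.
The 1:2:1 ratio has 4 parts, so with N = 272 the expected counts are:
  red: 272 × 1/4 = 68
  pink: 272 × 2/4 = 136
  white: 272 × 1/4 = 68
χ² = Σ (O − E)² / E
  red: (93 − 68)² / 68 = 9.1912
  pink: (90 − 136)² / 136 = 15.5588
  white: (89 − 68)² / 68 = 6.4853
χ² = 9.1912 + 15.5588 + 6.4853 = 31.2353 ≈ 31.235

31.235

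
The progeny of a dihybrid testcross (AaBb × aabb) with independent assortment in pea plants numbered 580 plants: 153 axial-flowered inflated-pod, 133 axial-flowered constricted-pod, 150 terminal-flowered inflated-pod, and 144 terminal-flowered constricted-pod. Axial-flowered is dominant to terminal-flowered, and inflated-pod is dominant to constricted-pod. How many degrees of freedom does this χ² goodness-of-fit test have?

A dihybrid testcross with independent assortment gives a 1:1:1:1 ratio.
A goodness-of-fit test with 4 phenotype classes has df = 4 − 1 = 3.

3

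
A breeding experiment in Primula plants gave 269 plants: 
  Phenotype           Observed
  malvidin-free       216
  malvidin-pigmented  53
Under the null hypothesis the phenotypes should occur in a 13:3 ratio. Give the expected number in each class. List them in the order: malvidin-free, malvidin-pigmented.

Total ratio parts = 16. Expected numbers out of 269:
  malvidin-free: 269 × 13/16 = 218.5625
  malvidin-pigmented: 269 × 3/16 = 50.4375

218.5625, 50.4375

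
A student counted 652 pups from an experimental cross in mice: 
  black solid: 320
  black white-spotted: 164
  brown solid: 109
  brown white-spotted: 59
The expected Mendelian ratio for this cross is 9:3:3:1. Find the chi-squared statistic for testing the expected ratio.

Expected counts for N = 652 under a 9:3:3:1 ratio (total parts = 16):
  black solid: 652 × 9/16 = 366.75
  black white-spotted: 652 × 3/16 = 122.25
  brown solid: 652 × 3/16 = 122.25
  brown white-spotted: 652 × 1/16 = 40.75
χ² = Σ (O − E)² / E
  black solid: (320 − 366.75)² / 366.75 = 5.9593
  black white-spotted: (164 − 122.25)² / 122.25 = 14.2582
  brown solid: (109 − 122.25)² / 122.25 = 1.4361
  brown white-spotted: (59 − 40.75)² / 40.75 = 8.1733
χ² = 5.9593 + 14.2582 + 1.4361 + 8.1733 = 29.8269 ≈ 29.827

29.827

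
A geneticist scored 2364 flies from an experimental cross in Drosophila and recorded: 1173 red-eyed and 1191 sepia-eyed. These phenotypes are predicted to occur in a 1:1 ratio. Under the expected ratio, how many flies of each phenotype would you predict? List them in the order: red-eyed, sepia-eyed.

1182, 1182

Expected counts for N = 2364 under a 1:1 ratio (total parts = 2):
  red-eyed: 2364 × 1/2 = 1182
  sepia-eyed: 2364 × 1/2 = 1182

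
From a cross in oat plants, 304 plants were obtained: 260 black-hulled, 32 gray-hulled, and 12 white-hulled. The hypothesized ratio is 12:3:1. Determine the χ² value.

18.035

Under the 12:3:1 hypothesis (Σ ratio = 16, N = 304):
  black-hulled: 304 × 12/16 = 228
  gray-hulled: 304 × 3/16 = 57
  white-hulled: 304 × 1/16 = 19
χ² = Σ (O − E)² / E
  black-hulled: (260 − 228)² / 228 = 4.4912
  gray-hulled: (32 − 57)² / 57 = 10.9649
  white-hulled: (12 − 19)² / 19 = 2.5789
χ² = 4.4912 + 10.9649 + 2.5789 = 18.035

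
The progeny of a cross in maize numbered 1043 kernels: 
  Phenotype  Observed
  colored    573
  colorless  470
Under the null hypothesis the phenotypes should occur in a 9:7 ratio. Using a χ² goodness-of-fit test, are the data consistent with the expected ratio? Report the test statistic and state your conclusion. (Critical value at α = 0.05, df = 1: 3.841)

The 9:7 ratio has 16 parts, so with N = 1043 the expected counts are:
  colored: 1043 × 9/16 = 586.6875
  colorless: 1043 × 7/16 = 456.3125
χ² = Σ (O − E)² / E
  colored: (573 − 586.6875)² / 586.6875 = 0.3193
  colorless: (470 − 456.3125)² / 456.3125 = 0.4106
χ² = 0.3193 + 0.4106 = 0.7299 ≈ 0.730
Degrees of freedom = 2 − 1 = 1; critical value at α = 0.05 is 3.841.
Since 0.730 < 3.841, we fail to reject the null hypothesis — the data are consistent with the 9:7 ratio.

0.730; consistent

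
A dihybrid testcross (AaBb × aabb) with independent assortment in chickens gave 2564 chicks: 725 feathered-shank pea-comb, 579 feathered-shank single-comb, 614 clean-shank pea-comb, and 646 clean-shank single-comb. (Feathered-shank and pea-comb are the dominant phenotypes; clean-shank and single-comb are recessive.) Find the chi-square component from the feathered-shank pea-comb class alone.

11.008

A dihybrid testcross with independent assortment gives a 1:1:1:1 ratio.
Under the 1:1:1:1 hypothesis (Σ ratio = 4, N = 2564):
  feathered-shank pea-comb: 2564 × 1/4 = 641
  feathered-shank single-comb: 2564 × 1/4 = 641
  clean-shank pea-comb: 2564 × 1/4 = 641
  clean-shank single-comb: 2564 × 1/4 = 641
Contribution of feathered-shank pea-comb: (725 − 641)² / 641 = 11.0078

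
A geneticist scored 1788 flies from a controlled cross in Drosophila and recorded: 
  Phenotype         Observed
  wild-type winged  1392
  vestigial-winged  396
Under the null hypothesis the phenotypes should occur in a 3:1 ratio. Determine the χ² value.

7.758

Expected counts for N = 1788 under a 3:1 ratio (total parts = 4):
  wild-type winged: 1788 × 3/4 = 1341
  vestigial-winged: 1788 × 1/4 = 447
χ² = Σ (O − E)² / E
  wild-type winged: (1392 − 1341)² / 1341 = 1.9396
  vestigial-winged: (396 − 447)² / 447 = 5.8188
χ² = 1.9396 + 5.8188 = 7.7584 ≈ 7.758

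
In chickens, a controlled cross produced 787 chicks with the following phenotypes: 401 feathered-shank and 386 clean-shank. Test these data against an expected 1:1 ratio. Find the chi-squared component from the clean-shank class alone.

0.143

Total ratio parts = 2. Expected numbers out of 787:
  feathered-shank: 787 × 1/2 = 393.5
  clean-shank: 787 × 1/2 = 393.5
Contribution of clean-shank: (386 − 393.5)² / 393.5 = 0.1429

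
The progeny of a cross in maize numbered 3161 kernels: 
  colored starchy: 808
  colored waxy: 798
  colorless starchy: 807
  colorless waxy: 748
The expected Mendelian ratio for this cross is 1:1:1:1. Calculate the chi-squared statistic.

3.089

The 1:1:1:1 ratio has 4 parts, so with N = 3161 the expected counts are:
  colored starchy: 3161 × 1/4 = 790.25
  colored waxy: 3161 × 1/4 = 790.25
  colorless starchy: 3161 × 1/4 = 790.25
  colorless waxy: 3161 × 1/4 = 790.25
χ² = Σ (O − E)² / E
  colored starchy: (808 − 790.25)² / 790.25 = 0.3987
  colored waxy: (798 − 790.25)² / 790.25 = 0.0760
  colorless starchy: (807 − 790.25)² / 790.25 = 0.3550
  colorless waxy: (748 − 790.25)² / 790.25 = 2.2589
χ² = 0.3987 + 0.0760 + 0.3550 + 2.2589 = 3.0886 ≈ 3.089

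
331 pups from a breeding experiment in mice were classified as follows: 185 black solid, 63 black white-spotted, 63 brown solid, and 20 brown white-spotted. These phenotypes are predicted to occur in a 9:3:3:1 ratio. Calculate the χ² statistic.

Total ratio parts = 16. Expected numbers out of 331:
  black solid: 331 × 9/16 = 186.1875
  black white-spotted: 331 × 3/16 = 62.0625
  brown solid: 331 × 3/16 = 62.0625
  brown white-spotted: 331 × 1/16 = 20.6875
χ² = Σ (O − E)² / E
  black solid: (185 − 186.1875)² / 186.1875 = 0.0076
  black white-spotted: (63 − 62.0625)² / 62.0625 = 0.0142
  brown solid: (63 − 62.0625)² / 62.0625 = 0.0142
  brown white-spotted: (20 − 20.6875)² / 20.6875 = 0.0228
χ² = 0.0076 + 0.0142 + 0.0142 + 0.0228 = 0.0588 ≈ 0.059

0.059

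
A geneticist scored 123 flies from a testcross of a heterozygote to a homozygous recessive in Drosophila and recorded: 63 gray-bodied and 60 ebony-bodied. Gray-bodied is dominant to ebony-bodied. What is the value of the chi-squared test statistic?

A testcross of a heterozygote (Aa × aa) gives a 1:1 phenotypic ratio.
The 1:1 ratio has 2 parts, so with N = 123 the expected counts are:
  gray-bodied: 123 × 1/2 = 61.5
  ebony-bodied: 123 × 1/2 = 61.5
χ² = Σ (O − E)² / E
  gray-bodied: (63 − 61.5)² / 61.5 = 0.0366
  ebony-bodied: (60 − 61.5)² / 61.5 = 0.0366
χ² = 0.0366 + 0.0366 = 0.0732 ≈ 0.073

0.073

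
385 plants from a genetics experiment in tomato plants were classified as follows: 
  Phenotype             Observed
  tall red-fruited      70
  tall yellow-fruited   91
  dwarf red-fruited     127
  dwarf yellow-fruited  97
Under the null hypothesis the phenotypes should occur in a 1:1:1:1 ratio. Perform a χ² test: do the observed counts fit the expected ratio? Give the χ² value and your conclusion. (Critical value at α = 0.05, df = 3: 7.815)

Under the 1:1:1:1 hypothesis (Σ ratio = 4, N = 385):
  tall red-fruited: 385 × 1/4 = 96.25
  tall yellow-fruited: 385 × 1/4 = 96.25
  dwarf red-fruited: 385 × 1/4 = 96.25
  dwarf yellow-fruited: 385 × 1/4 = 96.25
χ² = Σ (O − E)² / E
  tall red-fruited: (70 − 96.25)² / 96.25 = 7.1591
  tall yellow-fruited: (91 − 96.25)² / 96.25 = 0.2864
  dwarf red-fruited: (127 − 96.25)² / 96.25 = 9.8240
  dwarf yellow-fruited: (97 − 96.25)² / 96.25 = 0.0058
χ² = 7.1591 + 0.2864 + 9.8240 + 0.0058 = 17.2753 ≈ 17.275
Degrees of freedom = 4 − 1 = 3; critical value at α = 0.05 is 7.815.
Since 17.275 > 7.815, we reject the null hypothesis — the data do not fit the 1:1:1:1 ratio.

17.275; not consistent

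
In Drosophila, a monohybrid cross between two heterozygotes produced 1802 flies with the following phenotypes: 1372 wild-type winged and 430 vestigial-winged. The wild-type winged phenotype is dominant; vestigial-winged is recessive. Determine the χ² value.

For a monohybrid cross between heterozygotes with complete dominance, the expected phenotypic ratio is 3:1.
Under the 3:1 hypothesis (Σ ratio = 4, N = 1802):
  wild-type winged: 1802 × 3/4 = 1351.5
  vestigial-winged: 1802 × 1/4 = 450.5
χ² = Σ (O − E)² / E
  wild-type winged: (1372 − 1351.5)² / 1351.5 = 0.3110
  vestigial-winged: (430 − 450.5)² / 450.5 = 0.9329
χ² = 0.3110 + 0.9329 = 1.2439 ≈ 1.244

1.244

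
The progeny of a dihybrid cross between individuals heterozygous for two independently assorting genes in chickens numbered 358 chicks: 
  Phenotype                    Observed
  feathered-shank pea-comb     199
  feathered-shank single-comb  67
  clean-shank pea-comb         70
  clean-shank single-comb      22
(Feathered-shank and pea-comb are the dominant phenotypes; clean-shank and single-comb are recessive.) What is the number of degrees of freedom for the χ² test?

3

A dihybrid F₂ with independent assortment and complete dominance at both loci gives a 9:3:3:1 phenotypic ratio.
A goodness-of-fit test with 4 phenotype classes has df = 4 − 1 = 3.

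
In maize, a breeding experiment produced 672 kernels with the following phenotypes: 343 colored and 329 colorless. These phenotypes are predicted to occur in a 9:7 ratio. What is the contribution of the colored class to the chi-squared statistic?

Expected counts for N = 672 under a 9:7 ratio (total parts = 16):
  colored: 672 × 9/16 = 378
  colorless: 672 × 7/16 = 294
Contribution of colored: (343 − 378)² / 378 = 3.2407

3.241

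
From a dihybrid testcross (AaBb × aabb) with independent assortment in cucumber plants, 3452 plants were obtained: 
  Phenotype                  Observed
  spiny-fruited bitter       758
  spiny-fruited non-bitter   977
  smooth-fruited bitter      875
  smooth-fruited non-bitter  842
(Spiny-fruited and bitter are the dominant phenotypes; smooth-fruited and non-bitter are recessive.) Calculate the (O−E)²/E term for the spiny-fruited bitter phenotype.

12.775

A dihybrid testcross with independent assortment gives a 1:1:1:1 ratio.
Under the 1:1:1:1 hypothesis (Σ ratio = 4, N = 3452):
  spiny-fruited bitter: 3452 × 1/4 = 863
  spiny-fruited non-bitter: 3452 × 1/4 = 863
  smooth-fruited bitter: 3452 × 1/4 = 863
  smooth-fruited non-bitter: 3452 × 1/4 = 863
Contribution of spiny-fruited bitter: (758 − 863)² / 863 = 12.7752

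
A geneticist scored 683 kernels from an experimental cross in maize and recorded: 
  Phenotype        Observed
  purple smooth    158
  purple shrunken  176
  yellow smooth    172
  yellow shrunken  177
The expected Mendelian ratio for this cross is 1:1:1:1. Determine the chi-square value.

The 1:1:1:1 ratio has 4 parts, so with N = 683 the expected counts are:
  purple smooth: 683 × 1/4 = 170.75
  purple shrunken: 683 × 1/4 = 170.75
  yellow smooth: 683 × 1/4 = 170.75
  yellow shrunken: 683 × 1/4 = 170.75
χ² = Σ (O − E)² / E
  purple smooth: (158 − 170.75)² / 170.75 = 0.9520
  purple shrunken: (176 − 170.75)² / 170.75 = 0.1614
  yellow smooth: (172 − 170.75)² / 170.75 = 0.0092
  yellow shrunken: (177 − 170.75)² / 170.75 = 0.2288
χ² = 0.9520 + 0.1614 + 0.0092 + 0.2288 = 1.3514 ≈ 1.351

1.351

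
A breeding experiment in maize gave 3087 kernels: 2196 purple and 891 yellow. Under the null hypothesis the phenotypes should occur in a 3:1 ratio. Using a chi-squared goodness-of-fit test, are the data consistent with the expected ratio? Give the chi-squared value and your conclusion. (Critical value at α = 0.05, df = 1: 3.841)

The 3:1 ratio has 4 parts, so with N = 3087 the expected counts are:
  purple: 3087 × 3/4 = 2315.25
  yellow: 3087 × 1/4 = 771.75
χ² = Σ (O − E)² / E
  purple: (2196 − 2315.25)² / 2315.25 = 6.1421
  yellow: (891 − 771.75)² / 771.75 = 18.4264
χ² = 6.1421 + 18.4264 = 24.5685 ≈ 24.569
Degrees of freedom = 2 − 1 = 1; critical value at α = 0.05 is 3.841.
Since 24.569 > 3.841, we reject the null hypothesis — the data do not fit the 3:1 ratio.

24.569; not consistent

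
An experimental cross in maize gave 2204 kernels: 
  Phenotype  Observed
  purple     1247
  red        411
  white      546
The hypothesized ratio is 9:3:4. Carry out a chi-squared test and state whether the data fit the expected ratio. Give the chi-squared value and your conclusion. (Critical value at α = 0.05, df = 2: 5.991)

Under the 9:3:4 hypothesis (Σ ratio = 16, N = 2204):
  purple: 2204 × 9/16 = 1239.75
  red: 2204 × 3/16 = 413.25
  white: 2204 × 4/16 = 551
χ² = Σ (O − E)² / E
  purple: (1247 − 1239.75)² / 1239.75 = 0.0424
  red: (411 − 413.25)² / 413.25 = 0.0123
  white: (546 − 551)² / 551 = 0.0454
χ² = 0.0424 + 0.0123 + 0.0454 = 0.1001 ≈ 0.100
Degrees of freedom = 3 − 1 = 2; critical value at α = 0.05 is 5.991.
Since 0.100 < 5.991, we fail to reject the null hypothesis — the data are consistent with the 9:3:4 ratio.

0.100; consistent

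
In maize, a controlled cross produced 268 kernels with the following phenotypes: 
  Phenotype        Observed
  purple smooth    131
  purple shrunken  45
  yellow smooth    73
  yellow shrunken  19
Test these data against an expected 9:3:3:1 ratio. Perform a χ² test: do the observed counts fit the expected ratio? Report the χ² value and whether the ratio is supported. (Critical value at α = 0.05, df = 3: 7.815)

Under the 9:3:3:1 hypothesis (Σ ratio = 16, N = 268):
  purple smooth: 268 × 9/16 = 150.75
  purple shrunken: 268 × 3/16 = 50.25
  yellow smooth: 268 × 3/16 = 50.25
  yellow shrunken: 268 × 1/16 = 16.75
χ² = Σ (O − E)² / E
  purple smooth: (131 − 150.75)² / 150.75 = 2.5875
  purple shrunken: (45 − 50.25)² / 50.25 = 0.5485
  yellow smooth: (73 − 50.25)² / 50.25 = 10.2998
  yellow shrunken: (19 − 16.75)² / 16.75 = 0.3022
χ² = 2.5875 + 0.5485 + 10.2998 + 0.3022 = 13.738
Degrees of freedom = 4 − 1 = 3; critical value at α = 0.05 is 7.815.
Since 13.738 > 7.815, we reject the null hypothesis — the data do not fit the 9:3:3:1 ratio.

13.738; not consistent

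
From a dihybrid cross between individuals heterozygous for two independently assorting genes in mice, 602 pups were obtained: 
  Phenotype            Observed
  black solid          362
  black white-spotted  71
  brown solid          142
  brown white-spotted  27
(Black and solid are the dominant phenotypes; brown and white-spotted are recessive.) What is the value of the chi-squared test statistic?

A dihybrid F₂ with independent assortment and complete dominance at both loci gives a 9:3:3:1 phenotypic ratio.
Expected counts for N = 602 under a 9:3:3:1 ratio (total parts = 16):
  black solid: 602 × 9/16 = 338.625
  black white-spotted: 602 × 3/16 = 112.875
  brown solid: 602 × 3/16 = 112.875
  brown white-spotted: 602 × 1/16 = 37.625
χ² = Σ (O − E)² / E
  black solid: (362 − 338.625)² / 338.625 = 1.6136
  black white-spotted: (71 − 112.875)² / 112.875 = 15.5350
  brown solid: (142 − 112.875)² / 112.875 = 7.5151
  brown white-spotted: (27 − 37.625)² / 37.625 = 3.0004
χ² = 1.6136 + 15.5350 + 7.5151 + 3.0004 = 27.6641 ≈ 27.664

27.664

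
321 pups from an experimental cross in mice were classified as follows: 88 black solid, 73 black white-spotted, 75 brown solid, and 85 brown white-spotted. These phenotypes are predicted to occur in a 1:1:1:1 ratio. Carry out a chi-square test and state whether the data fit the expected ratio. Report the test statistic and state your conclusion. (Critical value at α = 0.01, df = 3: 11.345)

Total ratio parts = 4. Expected numbers out of 321:
  black solid: 321 × 1/4 = 80.25
  black white-spotted: 321 × 1/4 = 80.25
  brown solid: 321 × 1/4 = 80.25
  brown white-spotted: 321 × 1/4 = 80.25
χ² = Σ (O − E)² / E
  black solid: (88 − 80.25)² / 80.25 = 0.7484
  black white-spotted: (73 − 80.25)² / 80.25 = 0.6550
  brown solid: (75 − 80.25)² / 80.25 = 0.3435
  brown white-spotted: (85 − 80.25)² / 80.25 = 0.2812
χ² = 0.7484 + 0.6550 + 0.3435 + 0.2812 = 2.0281 ≈ 2.028
Degrees of freedom = 4 − 1 = 3; critical value at α = 0.01 is 11.345.
Since 2.028 < 11.345, we fail to reject the null hypothesis — the data are consistent with the 1:1:1:1 ratio.

2.028; consistent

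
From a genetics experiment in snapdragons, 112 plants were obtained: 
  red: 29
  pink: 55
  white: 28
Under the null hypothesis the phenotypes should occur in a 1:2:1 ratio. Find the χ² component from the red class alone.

Under the 1:2:1 hypothesis (Σ ratio = 4, N = 112):
  red: 112 × 1/4 = 28
  pink: 112 × 2/4 = 56
  white: 112 × 1/4 = 28
Contribution of red: (29 − 28)² / 28 = 0.0357

0.036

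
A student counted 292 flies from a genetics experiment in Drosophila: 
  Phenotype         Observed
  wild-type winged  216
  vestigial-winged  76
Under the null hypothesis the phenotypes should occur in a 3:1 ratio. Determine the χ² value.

The 3:1 ratio has 4 parts, so with N = 292 the expected counts are:
  wild-type winged: 292 × 3/4 = 219
  vestigial-winged: 292 × 1/4 = 73
χ² = Σ (O − E)² / E
  wild-type winged: (216 − 219)² / 219 = 0.0411
  vestigial-winged: (76 − 73)² / 73 = 0.1233
χ² = 0.0411 + 0.1233 = 0.1644 ≈ 0.164

0.164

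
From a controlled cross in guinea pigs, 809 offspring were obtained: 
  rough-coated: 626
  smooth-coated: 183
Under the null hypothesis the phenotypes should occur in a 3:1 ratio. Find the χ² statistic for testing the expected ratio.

Total ratio parts = 4. Expected numbers out of 809:
  rough-coated: 809 × 3/4 = 606.75
  smooth-coated: 809 × 1/4 = 202.25
χ² = Σ (O − E)² / E
  rough-coated: (626 − 606.75)² / 606.75 = 0.6107
  smooth-coated: (183 − 202.25)² / 202.25 = 1.8322
χ² = 0.6107 + 1.8322 = 2.4429 ≈ 2.443

2.443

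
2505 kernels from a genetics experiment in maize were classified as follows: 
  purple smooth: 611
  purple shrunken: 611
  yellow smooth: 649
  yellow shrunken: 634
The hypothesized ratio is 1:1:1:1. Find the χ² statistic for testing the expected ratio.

1.665

Expected counts for N = 2505 under a 1:1:1:1 ratio (total parts = 4):
  purple smooth: 2505 × 1/4 = 626.25
  purple shrunken: 2505 × 1/4 = 626.25
  yellow smooth: 2505 × 1/4 = 626.25
  yellow shrunken: 2505 × 1/4 = 626.25
χ² = Σ (O − E)² / E
  purple smooth: (611 − 626.25)² / 626.25 = 0.3714
  purple shrunken: (611 − 626.25)² / 626.25 = 0.3714
  yellow smooth: (649 − 626.25)² / 626.25 = 0.8264
  yellow shrunken: (634 − 626.25)² / 626.25 = 0.0959
χ² = 0.3714 + 0.3714 + 0.8264 + 0.0959 = 1.6651 ≈ 1.665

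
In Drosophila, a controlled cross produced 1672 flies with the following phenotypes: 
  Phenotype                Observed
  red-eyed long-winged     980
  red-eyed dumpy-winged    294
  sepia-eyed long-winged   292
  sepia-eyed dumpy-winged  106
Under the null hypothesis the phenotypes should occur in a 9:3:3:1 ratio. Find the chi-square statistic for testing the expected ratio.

4.368

Total ratio parts = 16. Expected numbers out of 1672:
  red-eyed long-winged: 1672 × 9/16 = 940.5
  red-eyed dumpy-winged: 1672 × 3/16 = 313.5
  sepia-eyed long-winged: 1672 × 3/16 = 313.5
  sepia-eyed dumpy-winged: 1672 × 1/16 = 104.5
χ² = Σ (O − E)² / E
  red-eyed long-winged: (980 − 940.5)² / 940.5 = 1.6590
  red-eyed dumpy-winged: (294 − 313.5)² / 313.5 = 1.2129
  sepia-eyed long-winged: (292 − 313.5)² / 313.5 = 1.4745
  sepia-eyed dumpy-winged: (106 − 104.5)² / 104.5 = 0.0215
χ² = 1.6590 + 1.2129 + 1.4745 + 0.0215 = 4.3679 ≈ 4.368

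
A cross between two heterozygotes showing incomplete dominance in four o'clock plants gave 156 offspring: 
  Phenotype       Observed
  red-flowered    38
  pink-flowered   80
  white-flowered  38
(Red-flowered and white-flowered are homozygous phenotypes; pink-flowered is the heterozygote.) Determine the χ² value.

With incomplete dominance, a heterozygote × heterozygote cross gives a 1:2:1 phenotypic ratio.
Expected counts for N = 156 under a 1:2:1 ratio (total parts = 4):
  red-flowered: 156 × 1/4 = 39
  pink-flowered: 156 × 2/4 = 78
  white-flowered: 156 × 1/4 = 39
χ² = Σ (O − E)² / E
  red-flowered: (38 − 39)² / 39 = 0.0256
  pink-flowered: (80 − 78)² / 78 = 0.0513
  white-flowered: (38 − 39)² / 39 = 0.0256
χ² = 0.0256 + 0.0513 + 0.0256 = 0.1025 ≈ 0.103

0.103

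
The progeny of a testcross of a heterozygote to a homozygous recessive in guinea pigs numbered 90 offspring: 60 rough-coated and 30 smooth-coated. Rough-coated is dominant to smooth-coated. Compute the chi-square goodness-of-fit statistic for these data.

A testcross of a heterozygote (Aa × aa) gives a 1:1 phenotypic ratio.
The 1:1 ratio has 2 parts, so with N = 90 the expected counts are:
  rough-coated: 90 × 1/2 = 45
  smooth-coated: 90 × 1/2 = 45
χ² = Σ (O − E)² / E
  rough-coated: (60 − 45)² / 45 = 5.0000
  smooth-coated: (30 − 45)² / 45 = 5.0000
χ² = 5.0000 + 5.0000 = 10.000

10.000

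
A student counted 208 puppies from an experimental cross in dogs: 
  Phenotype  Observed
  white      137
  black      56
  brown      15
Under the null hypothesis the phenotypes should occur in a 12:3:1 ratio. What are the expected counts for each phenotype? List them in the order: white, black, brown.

Under the 12:3:1 hypothesis (Σ ratio = 16, N = 208):
  white: 208 × 12/16 = 156
  black: 208 × 3/16 = 39
  brown: 208 × 1/16 = 13

156, 39, 13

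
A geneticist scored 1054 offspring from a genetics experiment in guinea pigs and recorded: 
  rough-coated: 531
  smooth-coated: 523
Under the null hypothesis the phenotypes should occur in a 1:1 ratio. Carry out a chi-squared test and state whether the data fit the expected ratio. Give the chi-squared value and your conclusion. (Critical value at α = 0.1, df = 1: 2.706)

Expected counts for N = 1054 under a 1:1 ratio (total parts = 2):
  rough-coated: 1054 × 1/2 = 527
  smooth-coated: 1054 × 1/2 = 527
χ² = Σ (O − E)² / E
  rough-coated: (531 − 527)² / 527 = 0.0304
  smooth-coated: (523 − 527)² / 527 = 0.0304
χ² = 0.0304 + 0.0304 = 0.0608 ≈ 0.061
Degrees of freedom = 2 − 1 = 1; critical value at α = 0.1 is 2.706.
Since 0.061 < 2.706, we fail to reject the null hypothesis — the data are consistent with the 1:1 ratio.

0.061; consistent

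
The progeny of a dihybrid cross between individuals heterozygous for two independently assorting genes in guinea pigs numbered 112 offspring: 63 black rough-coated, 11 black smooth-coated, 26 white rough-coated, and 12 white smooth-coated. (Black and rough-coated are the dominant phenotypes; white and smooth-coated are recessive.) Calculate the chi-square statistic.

9.524

A dihybrid F₂ with independent assortment and complete dominance at both loci gives a 9:3:3:1 phenotypic ratio.
Total ratio parts = 16. Expected numbers out of 112:
  black rough-coated: 112 × 9/16 = 63
  black smooth-coated: 112 × 3/16 = 21
  white rough-coated: 112 × 3/16 = 21
  white smooth-coated: 112 × 1/16 = 7
χ² = Σ (O − E)² / E
  black rough-coated: (63 − 63)² / 63 = 0.0000
  black smooth-coated: (11 − 21)² / 21 = 4.7619
  white rough-coated: (26 − 21)² / 21 = 1.1905
  white smooth-coated: (12 − 7)² / 7 = 3.5714
χ² = 0.0000 + 4.7619 + 1.1905 + 3.5714 = 9.5238 ≈ 9.524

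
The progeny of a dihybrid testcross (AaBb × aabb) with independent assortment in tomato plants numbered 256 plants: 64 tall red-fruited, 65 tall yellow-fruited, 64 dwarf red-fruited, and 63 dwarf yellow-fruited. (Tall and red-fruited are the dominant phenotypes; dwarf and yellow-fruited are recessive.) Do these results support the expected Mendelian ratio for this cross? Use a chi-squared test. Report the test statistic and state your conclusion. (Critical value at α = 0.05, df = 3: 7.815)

A dihybrid testcross with independent assortment gives a 1:1:1:1 ratio.
Expected counts for N = 256 under a 1:1:1:1 ratio (total parts = 4):
  tall red-fruited: 256 × 1/4 = 64
  tall yellow-fruited: 256 × 1/4 = 64
  dwarf red-fruited: 256 × 1/4 = 64
  dwarf yellow-fruited: 256 × 1/4 = 64
χ² = Σ (O − E)² / E
  tall red-fruited: (64 − 64)² / 64 = 0.0000
  tall yellow-fruited: (65 − 64)² / 64 = 0.0156
  dwarf red-fruited: (64 − 64)² / 64 = 0.0000
  dwarf yellow-fruited: (63 − 64)² / 64 = 0.0156
χ² = 0.0000 + 0.0156 + 0.0000 + 0.0156 = 0.0312 ≈ 0.031
Degrees of freedom = 4 − 1 = 3; critical value at α = 0.05 is 7.815.
Since 0.031 < 7.815, we fail to reject the null hypothesis — the data are consistent with the 1:1:1:1 ratio.

0.031; consistent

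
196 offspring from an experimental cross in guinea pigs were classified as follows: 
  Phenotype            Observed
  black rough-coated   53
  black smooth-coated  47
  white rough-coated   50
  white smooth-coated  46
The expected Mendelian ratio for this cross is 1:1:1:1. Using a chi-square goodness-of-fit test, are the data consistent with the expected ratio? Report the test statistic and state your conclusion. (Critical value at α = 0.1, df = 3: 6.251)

Expected counts for N = 196 under a 1:1:1:1 ratio (total parts = 4):
  black rough-coated: 196 × 1/4 = 49
  black smooth-coated: 196 × 1/4 = 49
  white rough-coated: 196 × 1/4 = 49
  white smooth-coated: 196 × 1/4 = 49
χ² = Σ (O − E)² / E
  black rough-coated: (53 − 49)² / 49 = 0.3265
  black smooth-coated: (47 − 49)² / 49 = 0.0816
  white rough-coated: (50 − 49)² / 49 = 0.0204
  white smooth-coated: (46 − 49)² / 49 = 0.1837
χ² = 0.3265 + 0.0816 + 0.0204 + 0.1837 = 0.6122 ≈ 0.612
Degrees of freedom = 4 − 1 = 3; critical value at α = 0.1 is 6.251.
Since 0.612 < 6.251, we fail to reject the null hypothesis — the data are consistent with the 1:1:1:1 ratio.

0.612; consistent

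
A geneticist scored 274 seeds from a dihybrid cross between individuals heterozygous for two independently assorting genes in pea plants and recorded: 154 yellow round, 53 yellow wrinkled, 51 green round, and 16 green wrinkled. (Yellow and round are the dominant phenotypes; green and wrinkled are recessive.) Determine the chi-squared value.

0.128

A dihybrid F₂ with independent assortment and complete dominance at both loci gives a 9:3:3:1 phenotypic ratio.
Total ratio parts = 16. Expected numbers out of 274:
  yellow round: 274 × 9/16 = 154.125
  yellow wrinkled: 274 × 3/16 = 51.375
  green round: 274 × 3/16 = 51.375
  green wrinkled: 274 × 1/16 = 17.125
χ² = Σ (O − E)² / E
  yellow round: (154 − 154.125)² / 154.125 = 0.0001
  yellow wrinkled: (53 − 51.375)² / 51.375 = 0.0514
  green round: (51 − 51.375)² / 51.375 = 0.0027
  green wrinkled: (16 − 17.125)² / 17.125 = 0.0739
χ² = 0.0001 + 0.0514 + 0.0027 + 0.0739 = 0.1281 ≈ 0.128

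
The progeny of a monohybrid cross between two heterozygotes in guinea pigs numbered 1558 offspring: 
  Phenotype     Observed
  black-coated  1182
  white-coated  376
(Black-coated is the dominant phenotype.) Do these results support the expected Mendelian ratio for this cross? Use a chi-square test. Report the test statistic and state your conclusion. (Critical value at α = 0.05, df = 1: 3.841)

0.624; consistent

For a monohybrid cross between heterozygotes with complete dominance, the expected phenotypic ratio is 3:1.
Total ratio parts = 4. Expected numbers out of 1558:
  black-coated: 1558 × 3/4 = 1168.5
  white-coated: 1558 × 1/4 = 389.5
χ² = Σ (O − E)² / E
  black-coated: (1182 − 1168.5)² / 1168.5 = 0.1560
  white-coated: (376 − 389.5)² / 389.5 = 0.4679
χ² = 0.1560 + 0.4679 = 0.6239 ≈ 0.624
Degrees of freedom = 2 − 1 = 1; critical value at α = 0.05 is 3.841.
Since 0.624 < 3.841, we fail to reject the null hypothesis — the data are consistent with the 3:1 ratio.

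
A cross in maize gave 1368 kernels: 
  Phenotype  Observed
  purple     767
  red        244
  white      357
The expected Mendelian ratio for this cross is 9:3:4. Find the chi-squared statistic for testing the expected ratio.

1.275

Under the 9:3:4 hypothesis (Σ ratio = 16, N = 1368):
  purple: 1368 × 9/16 = 769.5
  red: 1368 × 3/16 = 256.5
  white: 1368 × 4/16 = 342
χ² = Σ (O − E)² / E
  purple: (767 − 769.5)² / 769.5 = 0.0081
  red: (244 − 256.5)² / 256.5 = 0.6092
  white: (357 − 342)² / 342 = 0.6579
χ² = 0.0081 + 0.6092 + 0.6579 = 1.2752 ≈ 1.275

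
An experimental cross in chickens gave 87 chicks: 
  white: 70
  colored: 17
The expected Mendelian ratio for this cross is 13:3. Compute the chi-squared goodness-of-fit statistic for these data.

Expected counts for N = 87 under a 13:3 ratio (total parts = 16):
  white: 87 × 13/16 = 70.6875
  colored: 87 × 3/16 = 16.3125
χ² = Σ (O − E)² / E
  white: (70 − 70.6875)² / 70.6875 = 0.0067
  colored: (17 − 16.3125)² / 16.3125 = 0.0290
χ² = 0.0067 + 0.0290 = 0.0357 ≈ 0.036

0.036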